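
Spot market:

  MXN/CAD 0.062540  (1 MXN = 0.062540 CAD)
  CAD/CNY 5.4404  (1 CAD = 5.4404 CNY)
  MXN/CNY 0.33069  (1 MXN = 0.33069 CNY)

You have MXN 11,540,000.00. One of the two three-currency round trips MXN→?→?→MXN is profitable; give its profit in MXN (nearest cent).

Profitable loop is MXN → CAD → CNY → MXN:
MXN 11,540,000.00 × 0.062540 = CAD 721,711.60
CAD 721,711.60 × 5.4404 = CNY 3,926,399.79
CNY 3,926,399.79 ÷ 0.33069 = MXN 11,873,355.07
Profit = MXN 11,873,355.07 − MXN 11,540,000.00

Profit: MXN 333,355.07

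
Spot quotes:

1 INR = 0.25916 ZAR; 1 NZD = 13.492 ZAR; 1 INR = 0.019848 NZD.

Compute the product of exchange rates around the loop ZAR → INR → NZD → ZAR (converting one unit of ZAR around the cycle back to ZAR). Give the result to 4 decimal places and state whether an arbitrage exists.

1.0333 (arbitrage exists)

Around ZAR → INR → NZD → ZAR: 1 ÷ 0.25916 × 0.019848 × 13.492 = 1.033297
Product > 1; profitable direction is ZAR → INR → NZD → ZAR.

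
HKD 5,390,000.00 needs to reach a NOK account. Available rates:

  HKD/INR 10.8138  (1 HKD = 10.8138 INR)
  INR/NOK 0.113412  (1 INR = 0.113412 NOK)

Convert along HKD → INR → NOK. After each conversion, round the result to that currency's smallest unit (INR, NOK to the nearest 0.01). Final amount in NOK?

NOK 6,610,375.16

HKD 5,390,000.00 × 10.8138 = INR 58,286,382.00
INR 58,286,382.00 × 0.113412 = NOK 6,610,375.16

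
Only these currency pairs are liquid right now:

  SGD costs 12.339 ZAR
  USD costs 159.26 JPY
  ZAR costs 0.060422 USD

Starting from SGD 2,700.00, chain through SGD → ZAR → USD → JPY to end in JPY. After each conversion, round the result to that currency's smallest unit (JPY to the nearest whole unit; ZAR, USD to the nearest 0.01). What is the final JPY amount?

JPY 320,587

SGD 2,700.00 × 12.339 = ZAR 33,315.30
ZAR 33,315.30 × 0.060422 = USD 2,012.98
USD 2,012.98 × 159.26 = JPY 320,587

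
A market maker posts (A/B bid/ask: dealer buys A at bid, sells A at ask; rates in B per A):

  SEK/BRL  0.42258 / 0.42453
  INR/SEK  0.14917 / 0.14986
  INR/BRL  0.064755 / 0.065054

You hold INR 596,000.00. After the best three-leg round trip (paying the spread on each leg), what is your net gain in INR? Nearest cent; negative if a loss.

Best loop INR → BRL → SEK → INR:
INR 596,000.00 × 0.064755 (sell INR at bid) = BRL 38,593.98
BRL 38,593.98 ÷ 0.42453 (buy SEK at ask) = SEK 90,909.90
SEK 90,909.90 ÷ 0.14986 (buy INR at ask) = INR 606,632.19

Net profit: INR 10,632.19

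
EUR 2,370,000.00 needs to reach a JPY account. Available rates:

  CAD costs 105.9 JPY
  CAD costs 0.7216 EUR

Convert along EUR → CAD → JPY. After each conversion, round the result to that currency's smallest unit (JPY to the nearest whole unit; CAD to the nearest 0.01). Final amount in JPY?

EUR 2,370,000.00 ÷ 0.7216 = CAD 3,284,368.07
CAD 3,284,368.07 × 105.9 = JPY 347,814,579

JPY 347,814,579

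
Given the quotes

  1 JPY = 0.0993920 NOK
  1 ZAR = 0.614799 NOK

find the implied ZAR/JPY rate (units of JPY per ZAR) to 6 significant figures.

ZAR/JPY = 6.18560

1 ZAR × 0.614799 = 0.614799 NOK
0.614799 NOK ÷ 0.0993920 = 6.1856 JPY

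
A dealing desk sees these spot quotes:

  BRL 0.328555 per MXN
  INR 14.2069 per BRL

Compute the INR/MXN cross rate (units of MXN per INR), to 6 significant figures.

INR/MXN = 0.214236

1 INR ÷ 14.2069 = 0.0703883 BRL
0.0703883 BRL ÷ 0.328555 = 0.214236 MXN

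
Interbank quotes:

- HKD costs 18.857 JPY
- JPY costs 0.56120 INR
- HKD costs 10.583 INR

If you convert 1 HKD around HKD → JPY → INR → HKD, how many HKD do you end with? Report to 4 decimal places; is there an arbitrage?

Around HKD → JPY → INR → HKD: 1 × 18.857 × 0.56120 ÷ 10.583 = 0.999957
Product ≈ 1 (deviation 0.004%, within rounding noise).

1.0000 (no arbitrage)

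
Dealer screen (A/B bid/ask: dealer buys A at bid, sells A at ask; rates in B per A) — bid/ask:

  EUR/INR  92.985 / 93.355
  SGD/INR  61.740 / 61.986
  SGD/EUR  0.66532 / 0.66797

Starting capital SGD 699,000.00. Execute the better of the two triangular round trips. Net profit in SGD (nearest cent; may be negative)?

Best loop SGD → EUR → INR → SGD:
SGD 699,000.00 × 0.66532 (sell SGD at bid) = EUR 465,058.68
EUR 465,058.68 × 92.985 (sell EUR at bid) = INR 43,243,481.36
INR 43,243,481.36 ÷ 61.986 (buy SGD at ask) = SGD 697,633.04

Net result: SGD -1,366.96 (no profitable arbitrage after spreads)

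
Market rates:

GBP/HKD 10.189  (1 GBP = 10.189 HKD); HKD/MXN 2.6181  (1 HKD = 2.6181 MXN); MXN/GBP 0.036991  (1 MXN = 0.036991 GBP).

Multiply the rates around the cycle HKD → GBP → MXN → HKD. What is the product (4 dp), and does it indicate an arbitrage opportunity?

Around HKD → GBP → MXN → HKD: 1 ÷ 10.189 ÷ 0.036991 ÷ 2.6181 = 1.013412
Product > 1; profitable direction is HKD → GBP → MXN → HKD.

1.0134 (arbitrage exists)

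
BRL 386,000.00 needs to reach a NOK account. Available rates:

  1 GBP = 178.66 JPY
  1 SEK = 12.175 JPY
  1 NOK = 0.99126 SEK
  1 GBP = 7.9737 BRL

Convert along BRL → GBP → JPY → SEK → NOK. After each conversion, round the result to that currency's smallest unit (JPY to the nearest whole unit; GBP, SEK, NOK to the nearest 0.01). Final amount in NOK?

NOK 716,635.38

BRL 386,000.00 ÷ 7.9737 = GBP 48,409.15
GBP 48,409.15 × 178.66 = JPY 8,648,779
JPY 8,648,779 ÷ 12.175 = SEK 710,371.99
SEK 710,371.99 ÷ 0.99126 = NOK 716,635.38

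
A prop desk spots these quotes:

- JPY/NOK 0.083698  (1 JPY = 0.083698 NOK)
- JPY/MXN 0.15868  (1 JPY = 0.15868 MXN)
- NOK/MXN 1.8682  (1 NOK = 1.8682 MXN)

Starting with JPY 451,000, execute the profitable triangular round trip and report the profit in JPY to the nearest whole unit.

Profit: JPY 6,678

Profitable loop is JPY → MXN → NOK → JPY:
JPY 451,000 × 0.15868 = MXN 71,564.68
MXN 71,564.68 ÷ 1.8682 = NOK 38,306.76
NOK 38,306.76 ÷ 0.083698 = JPY 457,678
Profit = JPY 457,678 − JPY 451,000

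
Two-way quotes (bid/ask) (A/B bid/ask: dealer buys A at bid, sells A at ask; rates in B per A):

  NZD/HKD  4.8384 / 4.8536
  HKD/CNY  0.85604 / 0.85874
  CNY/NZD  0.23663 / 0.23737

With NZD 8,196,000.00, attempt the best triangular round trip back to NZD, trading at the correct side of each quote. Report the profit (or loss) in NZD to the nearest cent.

Net profit: NZD 88,197.52

Best loop NZD → CNY → HKD → NZD:
NZD 8,196,000.00 ÷ 0.23737 (buy CNY at ask) = CNY 34,528,373.43
CNY 34,528,373.43 ÷ 0.85874 (buy HKD at ask) = HKD 40,208,181.09
HKD 40,208,181.09 ÷ 4.8536 (buy NZD at ask) = NZD 8,284,197.52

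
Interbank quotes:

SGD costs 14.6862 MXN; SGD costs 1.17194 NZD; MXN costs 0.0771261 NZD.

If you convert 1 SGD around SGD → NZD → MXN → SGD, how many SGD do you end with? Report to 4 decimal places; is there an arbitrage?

1.0347 (arbitrage exists)

Around SGD → NZD → MXN → SGD: 1 × 1.17194 ÷ 0.0771261 ÷ 14.6862 = 1.034653
Product > 1; profitable direction is SGD → NZD → MXN → SGD.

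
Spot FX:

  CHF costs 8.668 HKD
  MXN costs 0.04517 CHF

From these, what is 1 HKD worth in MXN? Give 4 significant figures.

1 HKD ÷ 8.668 = 0.115367 CHF
0.115367 CHF ÷ 0.04517 = 2.55406 MXN

HKD/MXN = 2.554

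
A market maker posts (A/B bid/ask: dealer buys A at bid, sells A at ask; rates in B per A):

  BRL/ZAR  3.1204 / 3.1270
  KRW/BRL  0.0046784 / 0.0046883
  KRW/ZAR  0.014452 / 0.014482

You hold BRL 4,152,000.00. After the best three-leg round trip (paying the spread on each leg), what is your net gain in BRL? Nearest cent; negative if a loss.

Best loop BRL → ZAR → KRW → BRL:
BRL 4,152,000.00 × 3.1204 (sell BRL at bid) = ZAR 12,955,900.80
ZAR 12,955,900.80 ÷ 0.014482 (buy KRW at ask) = KRW 894,620,964
KRW 894,620,964 × 0.0046784 (sell KRW at bid) = BRL 4,185,394.72

Net profit: BRL 33,394.72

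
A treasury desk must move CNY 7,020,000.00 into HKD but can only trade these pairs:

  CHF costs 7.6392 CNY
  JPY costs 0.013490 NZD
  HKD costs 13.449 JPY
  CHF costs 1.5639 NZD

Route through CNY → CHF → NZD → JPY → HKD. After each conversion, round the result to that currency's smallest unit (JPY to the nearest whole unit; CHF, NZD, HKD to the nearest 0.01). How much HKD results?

HKD 7,921,296.45

CNY 7,020,000.00 ÷ 7.6392 = CHF 918,944.39
CHF 918,944.39 × 1.5639 = NZD 1,437,137.13
NZD 1,437,137.13 ÷ 0.013490 = JPY 106,533,516
JPY 106,533,516 ÷ 13.449 = HKD 7,921,296.45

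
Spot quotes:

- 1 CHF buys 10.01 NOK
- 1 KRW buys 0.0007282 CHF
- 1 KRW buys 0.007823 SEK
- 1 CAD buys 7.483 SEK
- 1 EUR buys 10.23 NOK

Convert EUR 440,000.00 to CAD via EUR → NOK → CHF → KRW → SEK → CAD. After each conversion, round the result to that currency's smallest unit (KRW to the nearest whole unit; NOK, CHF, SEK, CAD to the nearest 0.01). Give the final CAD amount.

EUR 440,000.00 × 10.23 = NOK 4,501,200.00
NOK 4,501,200.00 ÷ 10.01 = CHF 449,670.33
CHF 449,670.33 ÷ 0.0007282 = KRW 617,509,379
KRW 617,509,379 × 0.007823 = SEK 4,830,775.87
SEK 4,830,775.87 ÷ 7.483 = CAD 645,566.73

CAD 645,566.73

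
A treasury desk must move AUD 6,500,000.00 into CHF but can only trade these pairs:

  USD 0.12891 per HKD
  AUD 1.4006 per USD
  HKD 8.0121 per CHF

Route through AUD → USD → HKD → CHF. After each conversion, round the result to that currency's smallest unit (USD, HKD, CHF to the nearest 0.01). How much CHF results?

CHF 4,493,308.79

AUD 6,500,000.00 ÷ 1.4006 = USD 4,640,868.20
USD 4,640,868.20 ÷ 0.12891 = HKD 36,000,839.35
HKD 36,000,839.35 ÷ 8.0121 = CHF 4,493,308.79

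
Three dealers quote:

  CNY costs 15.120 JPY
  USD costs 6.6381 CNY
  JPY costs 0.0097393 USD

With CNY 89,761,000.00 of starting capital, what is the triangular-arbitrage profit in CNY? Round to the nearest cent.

Profit: CNY 2,064,723.09

Profitable loop is CNY → USD → JPY → CNY:
CNY 89,761,000.00 ÷ 6.6381 = USD 13,522,092.16
USD 13,522,092.16 ÷ 0.0097393 = JPY 1,388,404,933
JPY 1,388,404,933 ÷ 15.120 = CNY 91,825,723.09
Profit = CNY 91,825,723.09 − CNY 89,761,000.00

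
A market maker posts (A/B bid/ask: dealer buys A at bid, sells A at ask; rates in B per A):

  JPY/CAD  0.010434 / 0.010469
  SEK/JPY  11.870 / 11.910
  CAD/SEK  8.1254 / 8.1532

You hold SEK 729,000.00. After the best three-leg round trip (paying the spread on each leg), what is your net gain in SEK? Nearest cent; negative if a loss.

Best loop SEK → JPY → CAD → SEK:
SEK 729,000.00 × 11.870 (sell SEK at bid) = JPY 8,653,230
JPY 8,653,230 × 0.010434 (sell JPY at bid) = CAD 90,287.80
CAD 90,287.80 × 8.1254 (sell CAD at bid) = SEK 733,624.50

Net profit: SEK 4,624.50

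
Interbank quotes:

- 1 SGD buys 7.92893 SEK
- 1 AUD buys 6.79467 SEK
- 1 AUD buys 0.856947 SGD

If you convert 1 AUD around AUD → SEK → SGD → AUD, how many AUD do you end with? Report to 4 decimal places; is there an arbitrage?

1.0000 (no arbitrage)

Around AUD → SEK → SGD → AUD: 1 × 6.79467 ÷ 7.92893 ÷ 0.856947 = 1.000000
Product ≈ 1 (deviation 0.000%, within rounding noise).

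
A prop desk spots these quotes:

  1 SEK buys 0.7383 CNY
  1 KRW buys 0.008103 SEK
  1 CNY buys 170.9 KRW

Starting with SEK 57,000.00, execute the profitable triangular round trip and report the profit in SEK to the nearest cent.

Profit: SEK 1,276.79

Profitable loop is SEK → CNY → KRW → SEK:
SEK 57,000.00 × 0.7383 = CNY 42,083.10
CNY 42,083.10 × 170.9 = KRW 7,192,002
KRW 7,192,002 × 0.008103 = SEK 58,276.79
Profit = SEK 58,276.79 − SEK 57,000.00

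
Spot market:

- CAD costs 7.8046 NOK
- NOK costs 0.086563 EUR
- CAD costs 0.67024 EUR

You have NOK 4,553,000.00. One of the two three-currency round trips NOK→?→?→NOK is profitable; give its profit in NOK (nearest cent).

Profit: NOK 36,340.24

Profitable loop is NOK → EUR → CAD → NOK:
NOK 4,553,000.00 × 0.086563 = EUR 394,121.34
EUR 394,121.34 ÷ 0.67024 = CAD 588,030.17
CAD 588,030.17 × 7.8046 = NOK 4,589,340.24
Profit = NOK 4,589,340.24 − NOK 4,553,000.00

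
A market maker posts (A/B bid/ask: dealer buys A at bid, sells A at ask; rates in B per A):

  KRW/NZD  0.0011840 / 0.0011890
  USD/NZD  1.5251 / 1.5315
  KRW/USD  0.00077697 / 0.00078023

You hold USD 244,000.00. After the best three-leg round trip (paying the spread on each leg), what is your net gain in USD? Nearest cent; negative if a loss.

Net result: USD -829.69 (no profitable arbitrage after spreads)

Best loop USD → NZD → KRW → USD:
USD 244,000.00 × 1.5251 (sell USD at bid) = NZD 372,124.40
NZD 372,124.40 ÷ 0.0011890 (buy KRW at ask) = KRW 312,972,582
KRW 312,972,582 × 0.00077697 (sell KRW at bid) = USD 243,170.31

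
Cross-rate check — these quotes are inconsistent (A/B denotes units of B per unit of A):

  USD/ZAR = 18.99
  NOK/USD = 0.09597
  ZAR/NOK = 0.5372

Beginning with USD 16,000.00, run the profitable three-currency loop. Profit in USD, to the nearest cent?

Profit: USD 342.69

Profitable loop is USD → NOK → ZAR → USD:
USD 16,000.00 ÷ 0.09597 = NOK 166,718.77
NOK 166,718.77 ÷ 0.5372 = ZAR 310,347.67
ZAR 310,347.67 ÷ 18.99 = USD 16,342.69
Profit = USD 16,342.69 − USD 16,000.00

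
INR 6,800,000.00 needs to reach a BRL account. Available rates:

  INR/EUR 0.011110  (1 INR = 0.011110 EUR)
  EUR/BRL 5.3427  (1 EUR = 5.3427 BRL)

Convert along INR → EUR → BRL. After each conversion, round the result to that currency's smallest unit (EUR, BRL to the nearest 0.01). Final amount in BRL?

INR 6,800,000.00 × 0.011110 = EUR 75,548.00
EUR 75,548.00 × 5.3427 = BRL 403,630.30

BRL 403,630.30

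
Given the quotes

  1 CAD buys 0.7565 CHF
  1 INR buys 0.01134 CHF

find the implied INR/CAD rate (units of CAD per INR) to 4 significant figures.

INR/CAD = 0.01499

1 INR × 0.01134 = 0.01134 CHF
0.01134 CHF ÷ 0.7565 = 0.0149901 CAD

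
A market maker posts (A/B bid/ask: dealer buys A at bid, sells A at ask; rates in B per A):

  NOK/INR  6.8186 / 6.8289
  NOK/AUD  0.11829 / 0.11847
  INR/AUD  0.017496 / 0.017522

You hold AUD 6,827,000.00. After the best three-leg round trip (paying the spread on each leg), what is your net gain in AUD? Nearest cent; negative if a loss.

Net profit: AUD 47,727.66

Best loop AUD → NOK → INR → AUD:
AUD 6,827,000.00 ÷ 0.11847 (buy NOK at ask) = NOK 57,626,403.31
NOK 57,626,403.31 × 6.8186 (sell NOK at bid) = INR 392,931,393.60
INR 392,931,393.60 × 0.017496 (sell INR at bid) = AUD 6,874,727.66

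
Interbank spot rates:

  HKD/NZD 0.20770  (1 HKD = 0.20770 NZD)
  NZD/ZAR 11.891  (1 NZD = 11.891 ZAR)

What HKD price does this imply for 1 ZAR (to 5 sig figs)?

ZAR/HKD = 0.40490

1 ZAR ÷ 11.891 = 0.0840972 NZD
0.0840972 NZD ÷ 0.20770 = 0.404898 HKD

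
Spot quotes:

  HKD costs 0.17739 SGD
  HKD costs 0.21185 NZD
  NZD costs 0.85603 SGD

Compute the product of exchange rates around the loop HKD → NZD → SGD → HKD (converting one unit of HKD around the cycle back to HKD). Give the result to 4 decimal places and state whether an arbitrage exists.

Around HKD → NZD → SGD → HKD: 1 × 0.21185 × 0.85603 ÷ 0.17739 = 1.022323
Product > 1; profitable direction is HKD → NZD → SGD → HKD.

1.0223 (arbitrage exists)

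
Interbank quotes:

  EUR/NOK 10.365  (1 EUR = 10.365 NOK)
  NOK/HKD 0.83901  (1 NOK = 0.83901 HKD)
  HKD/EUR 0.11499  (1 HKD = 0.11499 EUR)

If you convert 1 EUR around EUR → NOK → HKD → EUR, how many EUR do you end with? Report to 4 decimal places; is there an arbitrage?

1.0000 (no arbitrage)

Around EUR → NOK → HKD → EUR: 1 × 10.365 × 0.83901 × 0.11499 = 0.999992
Product ≈ 1 (deviation 0.001%, within rounding noise).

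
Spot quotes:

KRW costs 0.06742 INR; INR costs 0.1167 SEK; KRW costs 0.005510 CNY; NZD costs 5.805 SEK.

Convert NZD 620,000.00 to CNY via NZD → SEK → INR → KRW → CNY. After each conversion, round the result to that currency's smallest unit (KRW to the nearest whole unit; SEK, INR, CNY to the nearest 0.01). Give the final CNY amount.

CNY 2,520,495.40

NZD 620,000.00 × 5.805 = SEK 3,599,100.00
SEK 3,599,100.00 ÷ 0.1167 = INR 30,840,616.97
INR 30,840,616.97 ÷ 0.06742 = KRW 457,440,181
KRW 457,440,181 × 0.005510 = CNY 2,520,495.40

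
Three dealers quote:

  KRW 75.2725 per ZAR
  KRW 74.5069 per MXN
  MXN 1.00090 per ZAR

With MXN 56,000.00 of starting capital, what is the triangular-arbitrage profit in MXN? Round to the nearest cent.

Profitable loop is MXN → ZAR → KRW → MXN:
MXN 56,000.00 ÷ 1.00090 = ZAR 55,949.65
ZAR 55,949.65 × 75.2725 = KRW 4,211,470
KRW 4,211,470 ÷ 74.5069 = MXN 56,524.56
Profit = MXN 56,524.56 − MXN 56,000.00

Profit: MXN 524.56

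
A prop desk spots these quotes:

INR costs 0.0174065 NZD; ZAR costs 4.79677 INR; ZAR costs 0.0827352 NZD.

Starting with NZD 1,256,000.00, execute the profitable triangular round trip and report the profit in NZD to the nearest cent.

Profit: NZD 11,534.15

Profitable loop is NZD → ZAR → INR → NZD:
NZD 1,256,000.00 ÷ 0.0827352 = ZAR 15,180,962.88
ZAR 15,180,962.88 × 4.79677 = INR 72,819,587.31
INR 72,819,587.31 × 0.0174065 = NZD 1,267,534.15
Profit = NZD 1,267,534.15 − NZD 1,256,000.00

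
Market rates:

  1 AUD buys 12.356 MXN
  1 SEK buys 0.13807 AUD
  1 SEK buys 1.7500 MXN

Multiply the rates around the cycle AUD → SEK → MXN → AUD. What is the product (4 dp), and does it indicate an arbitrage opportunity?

Around AUD → SEK → MXN → AUD: 1 ÷ 0.13807 × 1.7500 ÷ 12.356 = 1.025796
Product > 1; profitable direction is AUD → SEK → MXN → AUD.

1.0258 (arbitrage exists)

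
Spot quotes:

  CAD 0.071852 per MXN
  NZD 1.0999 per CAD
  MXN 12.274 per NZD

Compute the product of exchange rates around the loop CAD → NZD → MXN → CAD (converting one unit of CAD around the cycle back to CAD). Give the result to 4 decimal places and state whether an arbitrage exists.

0.9700 (arbitrage exists)

Around CAD → NZD → MXN → CAD: 1 × 1.0999 × 12.274 × 0.071852 = 0.970014
Product < 1; profitable direction is CAD → MXN → NZD → CAD.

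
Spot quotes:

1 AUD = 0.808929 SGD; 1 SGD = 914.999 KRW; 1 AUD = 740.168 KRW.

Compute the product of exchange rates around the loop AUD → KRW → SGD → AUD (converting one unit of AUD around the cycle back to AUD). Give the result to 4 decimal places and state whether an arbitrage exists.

Around AUD → KRW → SGD → AUD: 1 × 740.168 ÷ 914.999 ÷ 0.808929 = 0.999998
Product ≈ 1 (deviation 0.000%, within rounding noise).

1.0000 (no arbitrage)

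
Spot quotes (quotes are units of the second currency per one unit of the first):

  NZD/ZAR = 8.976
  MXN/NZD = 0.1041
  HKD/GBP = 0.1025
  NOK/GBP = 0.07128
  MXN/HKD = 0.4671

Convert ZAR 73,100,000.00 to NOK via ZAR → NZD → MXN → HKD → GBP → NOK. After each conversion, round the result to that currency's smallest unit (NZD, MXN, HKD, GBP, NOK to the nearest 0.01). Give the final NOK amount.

ZAR 73,100,000.00 ÷ 8.976 = NZD 8,143,939.39
NZD 8,143,939.39 ÷ 0.1041 = MXN 78,231,886.55
MXN 78,231,886.55 × 0.4671 = HKD 36,542,114.21
HKD 36,542,114.21 × 0.1025 = GBP 3,745,566.71
GBP 3,745,566.71 ÷ 0.07128 = NOK 52,547,232.18

NOK 52,547,232.18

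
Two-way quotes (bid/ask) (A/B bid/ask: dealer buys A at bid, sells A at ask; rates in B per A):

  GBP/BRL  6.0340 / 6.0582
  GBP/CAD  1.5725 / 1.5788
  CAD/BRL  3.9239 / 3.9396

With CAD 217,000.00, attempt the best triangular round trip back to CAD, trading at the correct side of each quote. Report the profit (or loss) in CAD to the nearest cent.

Net profit: CAD 4,016.51

Best loop CAD → BRL → GBP → CAD:
CAD 217,000.00 × 3.9239 (sell CAD at bid) = BRL 851,486.30
BRL 851,486.30 ÷ 6.0582 (buy GBP at ask) = GBP 140,551.04
GBP 140,551.04 × 1.5725 (sell GBP at bid) = CAD 221,016.51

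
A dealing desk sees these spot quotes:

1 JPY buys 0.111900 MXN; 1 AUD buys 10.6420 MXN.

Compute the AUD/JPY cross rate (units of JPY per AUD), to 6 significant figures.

1 AUD × 10.6420 = 10.642 MXN
10.642 MXN ÷ 0.111900 = 95.1028 JPY

AUD/JPY = 95.1028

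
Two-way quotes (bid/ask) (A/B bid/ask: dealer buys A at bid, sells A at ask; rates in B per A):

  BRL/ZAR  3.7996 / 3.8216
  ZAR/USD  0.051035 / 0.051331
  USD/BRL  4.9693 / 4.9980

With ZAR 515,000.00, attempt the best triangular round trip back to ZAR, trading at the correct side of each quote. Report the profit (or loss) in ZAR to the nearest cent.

Net profit: ZAR 10,274.14

Best loop ZAR → BRL → USD → ZAR:
ZAR 515,000.00 ÷ 3.8216 (buy BRL at ask) = BRL 134,760.31
BRL 134,760.31 ÷ 4.9980 (buy USD at ask) = USD 26,962.85
USD 26,962.85 ÷ 0.051331 (buy ZAR at ask) = ZAR 525,274.14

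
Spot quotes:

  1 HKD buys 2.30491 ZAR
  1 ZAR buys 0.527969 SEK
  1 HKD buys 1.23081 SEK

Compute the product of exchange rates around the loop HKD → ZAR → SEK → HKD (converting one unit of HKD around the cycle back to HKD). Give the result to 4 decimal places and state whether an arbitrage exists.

Around HKD → ZAR → SEK → HKD: 1 × 2.30491 × 0.527969 ÷ 1.23081 = 0.988716
Product < 1; profitable direction is HKD → SEK → ZAR → HKD.

0.9887 (arbitrage exists)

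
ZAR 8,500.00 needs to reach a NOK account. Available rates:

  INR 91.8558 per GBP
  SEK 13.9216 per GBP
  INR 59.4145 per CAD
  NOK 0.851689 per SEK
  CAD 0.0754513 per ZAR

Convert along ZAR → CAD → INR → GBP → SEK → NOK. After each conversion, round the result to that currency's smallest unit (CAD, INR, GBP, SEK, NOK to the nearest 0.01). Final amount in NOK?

NOK 4,918.59

ZAR 8,500.00 × 0.0754513 = CAD 641.34
CAD 641.34 × 59.4145 = INR 38,104.90
INR 38,104.90 ÷ 91.8558 = GBP 414.83
GBP 414.83 × 13.9216 = SEK 5,775.10
SEK 5,775.10 × 0.851689 = NOK 4,918.59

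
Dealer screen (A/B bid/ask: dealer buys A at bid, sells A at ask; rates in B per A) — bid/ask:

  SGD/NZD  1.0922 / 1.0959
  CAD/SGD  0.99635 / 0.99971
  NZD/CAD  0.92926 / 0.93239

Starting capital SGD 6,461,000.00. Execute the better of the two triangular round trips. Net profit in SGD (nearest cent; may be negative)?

Best loop SGD → NZD → CAD → SGD:
SGD 6,461,000.00 × 1.0922 (sell SGD at bid) = NZD 7,056,704.20
NZD 7,056,704.20 × 0.92926 (sell NZD at bid) = CAD 6,557,512.94
CAD 6,557,512.94 × 0.99635 (sell CAD at bid) = SGD 6,533,578.02

Net profit: SGD 72,578.02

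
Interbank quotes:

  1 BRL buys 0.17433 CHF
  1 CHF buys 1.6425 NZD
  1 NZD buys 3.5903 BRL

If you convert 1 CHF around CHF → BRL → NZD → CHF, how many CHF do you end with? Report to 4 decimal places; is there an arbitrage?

Around CHF → BRL → NZD → CHF: 1 ÷ 0.17433 ÷ 3.5903 ÷ 1.6425 = 0.972729
Product < 1; profitable direction is CHF → NZD → BRL → CHF.

0.9727 (arbitrage exists)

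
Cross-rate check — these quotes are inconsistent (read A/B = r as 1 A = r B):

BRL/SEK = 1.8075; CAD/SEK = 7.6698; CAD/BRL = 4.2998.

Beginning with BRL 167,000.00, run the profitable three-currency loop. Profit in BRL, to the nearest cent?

Profitable loop is BRL → SEK → CAD → BRL:
BRL 167,000.00 × 1.8075 = SEK 301,852.50
SEK 301,852.50 ÷ 7.6698 = CAD 39,355.98
CAD 39,355.98 × 4.2998 = BRL 169,222.85
Profit = BRL 169,222.85 − BRL 167,000.00

Profit: BRL 2,222.85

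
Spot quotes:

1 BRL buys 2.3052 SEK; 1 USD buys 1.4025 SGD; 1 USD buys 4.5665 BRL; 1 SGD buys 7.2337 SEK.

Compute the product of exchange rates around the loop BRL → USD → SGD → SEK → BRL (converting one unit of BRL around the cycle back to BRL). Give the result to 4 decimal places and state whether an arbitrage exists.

0.9638 (arbitrage exists)

Around BRL → USD → SGD → SEK → BRL: 1 ÷ 4.5665 × 1.4025 × 7.2337 ÷ 2.3052 = 0.963765
Product < 1; profitable direction is BRL → SEK → SGD → USD → BRL.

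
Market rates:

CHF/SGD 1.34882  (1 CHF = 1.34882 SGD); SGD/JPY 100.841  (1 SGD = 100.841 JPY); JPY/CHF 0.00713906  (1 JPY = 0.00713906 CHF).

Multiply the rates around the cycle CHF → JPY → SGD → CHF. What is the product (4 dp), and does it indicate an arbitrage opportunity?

Around CHF → JPY → SGD → CHF: 1 ÷ 0.00713906 ÷ 100.841 ÷ 1.34882 = 1.029835
Product > 1; profitable direction is CHF → JPY → SGD → CHF.

1.0298 (arbitrage exists)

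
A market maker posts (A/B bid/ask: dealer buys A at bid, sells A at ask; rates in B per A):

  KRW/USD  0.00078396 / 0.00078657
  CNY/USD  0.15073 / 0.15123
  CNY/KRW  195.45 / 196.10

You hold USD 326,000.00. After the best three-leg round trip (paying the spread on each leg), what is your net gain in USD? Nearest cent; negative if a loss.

Net profit: USD 4,300.50

Best loop USD → CNY → KRW → USD:
USD 326,000.00 ÷ 0.15123 (buy CNY at ask) = CNY 2,155,656.95
CNY 2,155,656.95 × 195.45 (sell CNY at bid) = KRW 421,323,150
KRW 421,323,150 × 0.00078396 (sell KRW at bid) = USD 330,300.50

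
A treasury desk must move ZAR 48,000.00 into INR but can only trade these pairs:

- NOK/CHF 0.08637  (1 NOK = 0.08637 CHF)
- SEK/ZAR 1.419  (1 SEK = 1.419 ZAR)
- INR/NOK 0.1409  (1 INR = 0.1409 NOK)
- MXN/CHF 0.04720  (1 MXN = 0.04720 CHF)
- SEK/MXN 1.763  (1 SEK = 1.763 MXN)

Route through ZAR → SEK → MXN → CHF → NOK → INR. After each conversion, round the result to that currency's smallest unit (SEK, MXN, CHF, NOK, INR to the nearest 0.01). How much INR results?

INR 231,302.20

ZAR 48,000.00 ÷ 1.419 = SEK 33,826.64
SEK 33,826.64 × 1.763 = MXN 59,636.37
MXN 59,636.37 × 0.04720 = CHF 2,814.84
CHF 2,814.84 ÷ 0.08637 = NOK 32,590.48
NOK 32,590.48 ÷ 0.1409 = INR 231,302.20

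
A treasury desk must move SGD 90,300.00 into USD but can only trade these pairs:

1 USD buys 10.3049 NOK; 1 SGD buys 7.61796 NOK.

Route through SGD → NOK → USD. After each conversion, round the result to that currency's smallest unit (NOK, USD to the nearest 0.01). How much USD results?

USD 66,754.82

SGD 90,300.00 × 7.61796 = NOK 687,901.79
NOK 687,901.79 ÷ 10.3049 = USD 66,754.82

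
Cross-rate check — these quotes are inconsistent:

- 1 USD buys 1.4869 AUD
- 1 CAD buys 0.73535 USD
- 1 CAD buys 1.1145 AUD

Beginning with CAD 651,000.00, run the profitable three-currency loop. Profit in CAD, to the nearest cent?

Profit: CAD 12,567.65

Profitable loop is CAD → AUD → USD → CAD:
CAD 651,000.00 × 1.1145 = AUD 725,539.50
AUD 725,539.50 ÷ 1.4869 = USD 487,954.47
USD 487,954.47 ÷ 0.73535 = CAD 663,567.65
Profit = CAD 663,567.65 − CAD 651,000.00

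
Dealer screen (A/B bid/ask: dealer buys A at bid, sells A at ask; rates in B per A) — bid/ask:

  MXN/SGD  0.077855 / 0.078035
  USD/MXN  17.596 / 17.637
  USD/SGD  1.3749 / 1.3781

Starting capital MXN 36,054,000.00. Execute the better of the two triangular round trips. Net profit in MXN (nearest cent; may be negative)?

Best loop MXN → USD → SGD → MXN:
MXN 36,054,000.00 ÷ 17.637 (buy USD at ask) = USD 2,044,225.21
USD 2,044,225.21 × 1.3749 (sell USD at bid) = SGD 2,810,605.24
SGD 2,810,605.24 ÷ 0.078035 (buy MXN at ask) = MXN 36,017,238.92

Net result: MXN -36,761.08 (no profitable arbitrage after spreads)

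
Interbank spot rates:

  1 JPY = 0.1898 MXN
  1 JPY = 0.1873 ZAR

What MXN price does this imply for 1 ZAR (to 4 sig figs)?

1 ZAR ÷ 0.1873 = 5.33903 JPY
5.33903 JPY × 0.1898 = 1.01335 MXN

ZAR/MXN = 1.013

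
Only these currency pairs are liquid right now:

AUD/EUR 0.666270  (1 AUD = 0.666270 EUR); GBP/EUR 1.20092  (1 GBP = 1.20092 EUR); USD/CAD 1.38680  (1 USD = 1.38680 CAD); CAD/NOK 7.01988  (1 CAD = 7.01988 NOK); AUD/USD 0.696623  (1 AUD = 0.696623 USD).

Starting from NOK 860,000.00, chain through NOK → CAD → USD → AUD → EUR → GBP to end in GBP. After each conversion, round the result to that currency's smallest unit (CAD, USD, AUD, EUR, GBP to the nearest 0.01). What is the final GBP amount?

NOK 860,000.00 ÷ 7.01988 = CAD 122,509.22
CAD 122,509.22 ÷ 1.38680 = USD 88,339.50
USD 88,339.50 ÷ 0.696623 = AUD 126,811.06
AUD 126,811.06 × 0.666270 = EUR 84,490.40
EUR 84,490.40 ÷ 1.20092 = GBP 70,354.73

GBP 70,354.73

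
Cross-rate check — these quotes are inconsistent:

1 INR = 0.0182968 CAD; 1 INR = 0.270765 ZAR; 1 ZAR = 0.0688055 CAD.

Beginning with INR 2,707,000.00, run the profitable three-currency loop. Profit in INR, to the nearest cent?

Profit: INR 49,314.66

Profitable loop is INR → ZAR → CAD → INR:
INR 2,707,000.00 × 0.270765 = ZAR 732,960.85
ZAR 732,960.85 × 0.0688055 = CAD 50,431.74
CAD 50,431.74 ÷ 0.0182968 = INR 2,756,314.66
Profit = INR 2,756,314.66 − INR 2,707,000.00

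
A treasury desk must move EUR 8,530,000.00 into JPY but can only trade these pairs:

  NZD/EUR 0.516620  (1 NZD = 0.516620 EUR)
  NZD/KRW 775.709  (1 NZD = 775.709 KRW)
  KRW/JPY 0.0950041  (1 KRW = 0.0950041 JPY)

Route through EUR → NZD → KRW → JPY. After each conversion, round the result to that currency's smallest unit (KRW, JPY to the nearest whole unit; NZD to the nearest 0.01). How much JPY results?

EUR 8,530,000.00 ÷ 0.516620 = NZD 16,511,168.75
NZD 16,511,168.75 × 775.709 = KRW 12,807,862,200
KRW 12,807,862,200 × 0.0950041 = JPY 1,216,799,421

JPY 1,216,799,421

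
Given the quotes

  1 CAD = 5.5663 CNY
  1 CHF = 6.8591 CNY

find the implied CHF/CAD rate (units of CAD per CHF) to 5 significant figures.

CHF/CAD = 1.2323

1 CHF × 6.8591 = 6.8591 CNY
6.8591 CNY ÷ 5.5663 = 1.23225 CAD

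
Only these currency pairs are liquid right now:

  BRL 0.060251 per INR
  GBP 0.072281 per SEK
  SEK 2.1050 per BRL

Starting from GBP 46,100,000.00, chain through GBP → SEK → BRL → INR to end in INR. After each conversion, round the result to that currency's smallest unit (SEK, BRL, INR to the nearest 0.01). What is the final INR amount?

GBP 46,100,000.00 ÷ 0.072281 = SEK 637,788,630.48
SEK 637,788,630.48 ÷ 2.1050 = BRL 302,987,472.91
BRL 302,987,472.91 ÷ 0.060251 = INR 5,028,754,259.85

INR 5,028,754,259.85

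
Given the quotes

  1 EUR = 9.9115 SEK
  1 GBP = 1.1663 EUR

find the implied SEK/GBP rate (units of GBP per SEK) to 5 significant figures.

SEK/GBP = 0.086507

1 SEK ÷ 9.9115 = 0.100893 EUR
0.100893 EUR ÷ 1.1663 = 0.0865068 GBP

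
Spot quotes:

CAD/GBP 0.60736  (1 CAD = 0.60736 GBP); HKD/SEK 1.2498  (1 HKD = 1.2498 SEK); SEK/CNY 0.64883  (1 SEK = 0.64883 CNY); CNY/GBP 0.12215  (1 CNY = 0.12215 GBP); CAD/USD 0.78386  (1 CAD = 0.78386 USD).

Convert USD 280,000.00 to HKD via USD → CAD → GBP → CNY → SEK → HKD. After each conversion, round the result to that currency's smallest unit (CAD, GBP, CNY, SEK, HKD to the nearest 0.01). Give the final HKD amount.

HKD 2,190,285.80

USD 280,000.00 ÷ 0.78386 = CAD 357,206.64
CAD 357,206.64 × 0.60736 = GBP 216,953.02
GBP 216,953.02 ÷ 0.12215 = CNY 1,776,119.69
CNY 1,776,119.69 ÷ 0.64883 = SEK 2,737,419.19
SEK 2,737,419.19 ÷ 1.2498 = HKD 2,190,285.80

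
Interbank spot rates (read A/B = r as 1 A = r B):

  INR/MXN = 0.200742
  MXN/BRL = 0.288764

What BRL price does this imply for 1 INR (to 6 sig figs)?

1 INR × 0.200742 = 0.200742 MXN
0.200742 MXN × 0.288764 = 0.0579671 BRL

INR/BRL = 0.0579671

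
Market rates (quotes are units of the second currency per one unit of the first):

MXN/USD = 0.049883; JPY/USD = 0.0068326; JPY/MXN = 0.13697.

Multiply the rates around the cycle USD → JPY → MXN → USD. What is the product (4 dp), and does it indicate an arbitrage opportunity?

Around USD → JPY → MXN → USD: 1 ÷ 0.0068326 × 0.13697 × 0.049883 = 0.999982
Product ≈ 1 (deviation 0.002%, within rounding noise).

1.0000 (no arbitrage)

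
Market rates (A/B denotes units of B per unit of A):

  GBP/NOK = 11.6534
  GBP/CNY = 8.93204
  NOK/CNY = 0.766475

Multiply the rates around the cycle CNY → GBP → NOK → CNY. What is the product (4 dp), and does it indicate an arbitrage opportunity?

Around CNY → GBP → NOK → CNY: 1 ÷ 8.93204 × 11.6534 × 0.766475 = 1.000000
Product ≈ 1 (deviation 0.000%, within rounding noise).

1.0000 (no arbitrage)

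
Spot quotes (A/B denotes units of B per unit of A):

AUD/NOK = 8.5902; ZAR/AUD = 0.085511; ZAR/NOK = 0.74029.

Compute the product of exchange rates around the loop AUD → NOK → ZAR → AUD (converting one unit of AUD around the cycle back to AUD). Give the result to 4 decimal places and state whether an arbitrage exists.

Around AUD → NOK → ZAR → AUD: 1 × 8.5902 ÷ 0.74029 × 0.085511 = 0.992255
Product < 1; profitable direction is AUD → ZAR → NOK → AUD.

0.9923 (arbitrage exists)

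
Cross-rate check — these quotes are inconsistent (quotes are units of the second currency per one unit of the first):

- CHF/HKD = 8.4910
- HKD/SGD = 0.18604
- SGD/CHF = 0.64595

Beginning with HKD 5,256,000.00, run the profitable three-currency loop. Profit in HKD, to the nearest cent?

Profitable loop is HKD → SGD → CHF → HKD:
HKD 5,256,000.00 × 0.18604 = SGD 977,826.24
SGD 977,826.24 × 0.64595 = CHF 631,626.86
CHF 631,626.86 × 8.4910 = HKD 5,363,143.67
Profit = HKD 5,363,143.67 − HKD 5,256,000.00

Profit: HKD 107,143.67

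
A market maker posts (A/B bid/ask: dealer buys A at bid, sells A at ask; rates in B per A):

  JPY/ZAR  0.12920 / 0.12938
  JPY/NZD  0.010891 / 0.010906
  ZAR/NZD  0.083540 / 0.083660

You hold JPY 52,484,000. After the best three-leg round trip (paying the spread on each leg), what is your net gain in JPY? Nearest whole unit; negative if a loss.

Best loop JPY → NZD → ZAR → JPY:
JPY 52,484,000 × 0.010891 (sell JPY at bid) = NZD 571,603.24
NZD 571,603.24 ÷ 0.083660 (buy ZAR at ask) = ZAR 6,832,455.70
ZAR 6,832,455.70 ÷ 0.12938 (buy JPY at ask) = JPY 52,809,211

Net profit: JPY 325,211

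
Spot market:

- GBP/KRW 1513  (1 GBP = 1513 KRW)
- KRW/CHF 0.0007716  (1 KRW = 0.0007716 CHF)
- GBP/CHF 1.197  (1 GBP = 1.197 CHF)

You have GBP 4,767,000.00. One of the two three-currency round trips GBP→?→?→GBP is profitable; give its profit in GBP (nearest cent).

Profit: GBP 120,740.67

Profitable loop is GBP → CHF → KRW → GBP:
GBP 4,767,000.00 × 1.197 = CHF 5,706,099.00
CHF 5,706,099.00 ÷ 0.0007716 = KRW 7,395,151,633
KRW 7,395,151,633 ÷ 1513 = GBP 4,887,740.67
Profit = GBP 4,887,740.67 − GBP 4,767,000.00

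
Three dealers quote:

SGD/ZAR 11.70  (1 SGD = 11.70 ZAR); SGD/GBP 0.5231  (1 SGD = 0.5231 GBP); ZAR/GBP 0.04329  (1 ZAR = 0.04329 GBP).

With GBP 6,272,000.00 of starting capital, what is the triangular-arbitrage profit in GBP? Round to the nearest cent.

Profit: GBP 205,647.67

Profitable loop is GBP → ZAR → SGD → GBP:
GBP 6,272,000.00 ÷ 0.04329 = ZAR 144,883,344.88
ZAR 144,883,344.88 ÷ 11.70 = SGD 12,383,191.87
SGD 12,383,191.87 × 0.5231 = GBP 6,477,647.67
Profit = GBP 6,477,647.67 − GBP 6,272,000.00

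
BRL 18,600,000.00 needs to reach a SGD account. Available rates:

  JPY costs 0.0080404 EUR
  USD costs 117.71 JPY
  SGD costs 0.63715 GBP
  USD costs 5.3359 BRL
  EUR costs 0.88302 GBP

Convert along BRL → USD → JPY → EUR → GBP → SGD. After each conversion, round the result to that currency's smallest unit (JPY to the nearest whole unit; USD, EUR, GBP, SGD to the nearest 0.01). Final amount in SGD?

BRL 18,600,000.00 ÷ 5.3359 = USD 3,485,822.45
USD 3,485,822.45 × 117.71 = JPY 410,316,161
JPY 410,316,161 × 0.0080404 = EUR 3,299,106.06
EUR 3,299,106.06 × 0.88302 = GBP 2,913,176.63
GBP 2,913,176.63 ÷ 0.63715 = SGD 4,572,199.06

SGD 4,572,199.06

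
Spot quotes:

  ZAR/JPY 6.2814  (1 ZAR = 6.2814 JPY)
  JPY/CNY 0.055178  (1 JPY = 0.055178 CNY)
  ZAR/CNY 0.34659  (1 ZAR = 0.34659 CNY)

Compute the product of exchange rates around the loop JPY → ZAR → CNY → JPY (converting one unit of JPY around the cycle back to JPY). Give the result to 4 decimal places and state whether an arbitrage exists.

1.0000 (no arbitrage)

Around JPY → ZAR → CNY → JPY: 1 ÷ 6.2814 × 0.34659 ÷ 0.055178 = 0.999985
Product ≈ 1 (deviation 0.001%, within rounding noise).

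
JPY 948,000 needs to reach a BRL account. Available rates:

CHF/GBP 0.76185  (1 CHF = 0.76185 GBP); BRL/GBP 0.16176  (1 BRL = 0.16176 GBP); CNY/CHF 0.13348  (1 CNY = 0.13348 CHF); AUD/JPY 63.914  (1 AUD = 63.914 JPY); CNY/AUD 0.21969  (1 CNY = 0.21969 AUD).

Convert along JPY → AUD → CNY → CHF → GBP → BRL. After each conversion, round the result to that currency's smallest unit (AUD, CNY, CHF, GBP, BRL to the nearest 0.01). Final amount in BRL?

BRL 42,444.05

JPY 948,000 ÷ 63.914 = AUD 14,832.43
AUD 14,832.43 ÷ 0.21969 = CNY 67,515.27
CNY 67,515.27 × 0.13348 = CHF 9,011.94
CHF 9,011.94 × 0.76185 = GBP 6,865.75
GBP 6,865.75 ÷ 0.16176 = BRL 42,444.05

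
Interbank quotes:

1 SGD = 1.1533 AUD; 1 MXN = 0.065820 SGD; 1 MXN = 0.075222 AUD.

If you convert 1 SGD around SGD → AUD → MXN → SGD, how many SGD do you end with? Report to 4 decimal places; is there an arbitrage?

Around SGD → AUD → MXN → SGD: 1 × 1.1533 ÷ 0.075222 × 0.065820 = 1.009149
Product > 1; profitable direction is SGD → AUD → MXN → SGD.

1.0091 (arbitrage exists)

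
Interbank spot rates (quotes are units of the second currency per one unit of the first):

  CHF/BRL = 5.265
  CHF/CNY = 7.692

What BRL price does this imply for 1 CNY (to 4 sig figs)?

CNY/BRL = 0.6845

1 CNY ÷ 7.692 = 0.130005 CHF
0.130005 CHF × 5.265 = 0.684477 BRL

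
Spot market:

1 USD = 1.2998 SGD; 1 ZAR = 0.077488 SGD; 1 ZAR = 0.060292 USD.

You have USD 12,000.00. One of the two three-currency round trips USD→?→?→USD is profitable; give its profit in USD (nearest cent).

Profit: USD 136.21

Profitable loop is USD → SGD → ZAR → USD:
USD 12,000.00 × 1.2998 = SGD 15,597.60
SGD 15,597.60 ÷ 0.077488 = ZAR 201,290.52
ZAR 201,290.52 × 0.060292 = USD 12,136.21
Profit = USD 12,136.21 − USD 12,000.00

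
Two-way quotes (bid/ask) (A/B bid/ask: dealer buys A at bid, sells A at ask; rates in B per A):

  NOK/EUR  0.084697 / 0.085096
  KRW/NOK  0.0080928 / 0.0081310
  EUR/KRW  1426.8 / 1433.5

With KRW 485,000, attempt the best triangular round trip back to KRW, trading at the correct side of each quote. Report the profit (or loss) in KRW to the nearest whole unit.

Net profit: KRW 3,980

Best loop KRW → EUR → NOK → KRW:
KRW 485,000 ÷ 1433.5 (buy EUR at ask) = EUR 338.33
EUR 338.33 ÷ 0.085096 (buy NOK at ask) = NOK 3,975.89
NOK 3,975.89 ÷ 0.0081310 (buy KRW at ask) = KRW 488,980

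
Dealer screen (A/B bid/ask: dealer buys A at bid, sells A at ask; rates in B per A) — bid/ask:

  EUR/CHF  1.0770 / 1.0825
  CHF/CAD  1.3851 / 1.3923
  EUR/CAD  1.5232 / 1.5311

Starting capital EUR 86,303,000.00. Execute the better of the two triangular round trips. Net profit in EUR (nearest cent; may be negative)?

Best loop EUR → CAD → CHF → EUR:
EUR 86,303,000.00 × 1.5232 (sell EUR at bid) = CAD 131,456,729.60
CAD 131,456,729.60 ÷ 1.3923 (buy CHF at ask) = CHF 94,416,957.26
CHF 94,416,957.26 ÷ 1.0825 (buy EUR at ask) = EUR 87,221,207.64

Net profit: EUR 918,207.64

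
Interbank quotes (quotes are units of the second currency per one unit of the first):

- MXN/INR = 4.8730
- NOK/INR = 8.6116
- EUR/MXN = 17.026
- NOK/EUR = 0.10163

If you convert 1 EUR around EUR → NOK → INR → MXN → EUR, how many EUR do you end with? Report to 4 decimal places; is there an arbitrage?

Around EUR → NOK → INR → MXN → EUR: 1 ÷ 0.10163 × 8.6116 ÷ 4.8730 ÷ 17.026 = 1.021299
Product > 1; profitable direction is EUR → NOK → INR → MXN → EUR.

1.0213 (arbitrage exists)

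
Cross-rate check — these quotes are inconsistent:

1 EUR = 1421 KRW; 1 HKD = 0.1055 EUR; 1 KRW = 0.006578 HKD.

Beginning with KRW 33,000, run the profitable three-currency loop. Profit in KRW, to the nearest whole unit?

Profit: KRW 464

Profitable loop is KRW → EUR → HKD → KRW:
KRW 33,000 ÷ 1421 = EUR 23.22
EUR 23.22 ÷ 0.1055 = HKD 220.12
HKD 220.12 ÷ 0.006578 = KRW 33,464
Profit = KRW 33,464 − KRW 33,000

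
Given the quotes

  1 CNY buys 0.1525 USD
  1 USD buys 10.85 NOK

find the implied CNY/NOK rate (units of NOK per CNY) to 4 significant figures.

CNY/NOK = 1.655

1 CNY × 0.1525 = 0.1525 USD
0.1525 USD × 10.85 = 1.65463 NOK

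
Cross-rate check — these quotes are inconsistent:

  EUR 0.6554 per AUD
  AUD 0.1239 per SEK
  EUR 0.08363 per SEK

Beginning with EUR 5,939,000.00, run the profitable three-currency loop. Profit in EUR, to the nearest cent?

Profitable loop is EUR → AUD → SEK → EUR:
EUR 5,939,000.00 ÷ 0.6554 = AUD 9,061,641.75
AUD 9,061,641.75 ÷ 0.1239 = SEK 73,136,737.25
SEK 73,136,737.25 × 0.08363 = EUR 6,116,425.34
Profit = EUR 6,116,425.34 − EUR 5,939,000.00

Profit: EUR 177,425.34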